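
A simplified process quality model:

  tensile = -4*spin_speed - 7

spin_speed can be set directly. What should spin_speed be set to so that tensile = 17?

spin_speed = -6

Solve -4*spin_speed - 7 = 17: spin_speed = (17 + 7) / -4 = -6.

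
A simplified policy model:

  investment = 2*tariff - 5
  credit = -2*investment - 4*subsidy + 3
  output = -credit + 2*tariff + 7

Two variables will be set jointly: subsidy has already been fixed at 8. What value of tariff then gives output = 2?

With subsidy held at 8:
Substituting into the credit equation gives credit = -4*tariff - 19.
Substituting into the output equation gives output = 6*tariff + 26.
Solve 6*tariff + 26 = 2: tariff = (2 - 26) / 6 = -4.

tariff = -4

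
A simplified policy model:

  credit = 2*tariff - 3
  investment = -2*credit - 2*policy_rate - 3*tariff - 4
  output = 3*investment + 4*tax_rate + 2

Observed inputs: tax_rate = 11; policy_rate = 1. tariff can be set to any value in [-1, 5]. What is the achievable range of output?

Substituting into the investment equation gives investment = -7*tariff.
Substituting into the output equation gives output = -21*tariff + 46.
Linear in tariff, so extremes are at the endpoints: tariff = -1 gives output = 67; tariff = 5 gives output = -59.

-59 to 67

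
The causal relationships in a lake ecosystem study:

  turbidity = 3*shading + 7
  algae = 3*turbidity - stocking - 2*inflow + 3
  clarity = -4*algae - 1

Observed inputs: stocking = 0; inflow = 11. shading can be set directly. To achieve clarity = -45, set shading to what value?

Substituting into the algae equation gives algae = 9*shading + 2.
This gives clarity = -36*shading - 9.
Solve -36*shading - 9 = -45: shading = (-45 + 9) / -36 = 1.

shading = 1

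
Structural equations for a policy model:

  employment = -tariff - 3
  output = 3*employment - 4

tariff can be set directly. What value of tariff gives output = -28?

Substituting into the output equation gives output = -3*tariff - 13.
Solve -3*tariff - 13 = -28: tariff = (-28 + 13) / -3 = 5.

tariff = 5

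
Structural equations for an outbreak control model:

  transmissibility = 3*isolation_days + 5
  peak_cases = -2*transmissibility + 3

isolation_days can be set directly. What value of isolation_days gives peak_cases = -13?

isolation_days = 1

Substituting into the peak_cases equation gives peak_cases = -6*isolation_days - 7.
Solve -6*isolation_days - 7 = -13: isolation_days = (-13 + 7) / -6 = 1.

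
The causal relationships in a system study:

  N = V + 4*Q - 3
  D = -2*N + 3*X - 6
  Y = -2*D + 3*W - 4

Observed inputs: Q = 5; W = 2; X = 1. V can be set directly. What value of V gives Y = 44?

Substituting into the N equation gives N = V + 17.
D becomes -2*V - 37.
Y becomes 4*V + 76.
Solve 4*V + 76 = 44: V = (44 - 76) / 4 = -8.

V = -8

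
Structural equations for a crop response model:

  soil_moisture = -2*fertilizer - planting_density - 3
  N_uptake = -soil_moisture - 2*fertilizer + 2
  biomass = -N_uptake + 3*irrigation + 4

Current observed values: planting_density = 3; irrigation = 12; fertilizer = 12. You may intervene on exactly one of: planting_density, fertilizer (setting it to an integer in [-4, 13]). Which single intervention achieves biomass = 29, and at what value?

set planting_density = 6

Intervening on planting_density: with other inputs at their observed values, biomass = -planting_density + 35. Solving for 29 gives planting_density = 6, within [-4, 13].
Intervening on fertilizer: the paths from fertilizer to biomass cancel (net effect zero), leaving biomass = 32; 29 is unreachable this way.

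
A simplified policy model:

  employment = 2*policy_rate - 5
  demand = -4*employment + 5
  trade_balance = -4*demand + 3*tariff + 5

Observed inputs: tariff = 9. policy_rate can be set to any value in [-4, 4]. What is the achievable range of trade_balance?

-196 to 60

Substituting into the demand equation gives demand = -8*policy_rate + 25.
This gives trade_balance = 32*policy_rate - 68.
Linear in policy_rate, so extremes are at the endpoints: policy_rate = -4 gives trade_balance = -196; policy_rate = 4 gives trade_balance = 60.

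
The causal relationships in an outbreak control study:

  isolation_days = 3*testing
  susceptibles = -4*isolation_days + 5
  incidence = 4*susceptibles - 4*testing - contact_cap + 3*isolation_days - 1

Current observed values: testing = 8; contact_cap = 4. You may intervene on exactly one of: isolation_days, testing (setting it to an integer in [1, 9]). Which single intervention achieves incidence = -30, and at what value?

Intervening on isolation_days: with other inputs at their observed values, incidence = -13*isolation_days - 17. Solving for -30 gives isolation_days = 1, within [1, 9].
Intervening on testing: incidence = -43*testing + 15. Reaching -30 requires testing = 45/43, not an integer.

set isolation_days = 1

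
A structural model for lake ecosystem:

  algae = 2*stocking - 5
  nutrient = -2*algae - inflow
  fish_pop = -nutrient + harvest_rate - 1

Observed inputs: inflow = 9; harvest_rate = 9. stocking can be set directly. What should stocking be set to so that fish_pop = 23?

Substituting into the nutrient equation gives nutrient = -4*stocking + 1.
This gives fish_pop = 4*stocking + 7.
Solve 4*stocking + 7 = 23: stocking = (23 - 7) / 4 = 4.

stocking = 4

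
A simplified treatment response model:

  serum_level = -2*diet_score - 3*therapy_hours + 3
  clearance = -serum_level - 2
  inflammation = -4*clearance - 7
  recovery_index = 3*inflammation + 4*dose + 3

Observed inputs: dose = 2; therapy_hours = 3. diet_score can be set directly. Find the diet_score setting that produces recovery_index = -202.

Substituting into the serum_level equation gives serum_level = -2*diet_score - 6.
Substituting into the clearance equation gives clearance = 2*diet_score + 4.
Substituting into the inflammation equation gives inflammation = -8*diet_score - 23.
So recovery_index = -24*diet_score - 58.
Solve -24*diet_score - 58 = -202: diet_score = (-202 + 58) / -24 = 6.

diet_score = 6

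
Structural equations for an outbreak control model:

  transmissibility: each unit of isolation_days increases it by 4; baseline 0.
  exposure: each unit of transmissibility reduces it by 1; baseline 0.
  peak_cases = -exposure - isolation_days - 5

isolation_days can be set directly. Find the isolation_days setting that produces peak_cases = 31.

isolation_days = 12

Substituting into the exposure equation gives exposure = -4*isolation_days.
So peak_cases = 3*isolation_days - 5.
Solve 3*isolation_days - 5 = 31: isolation_days = (31 + 5) / 3 = 12.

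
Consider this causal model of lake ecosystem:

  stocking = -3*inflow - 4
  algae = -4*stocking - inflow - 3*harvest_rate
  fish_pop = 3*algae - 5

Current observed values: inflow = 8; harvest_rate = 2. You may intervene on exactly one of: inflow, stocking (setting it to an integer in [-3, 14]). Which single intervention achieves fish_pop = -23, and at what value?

Intervening on inflow: fish_pop = 33*inflow + 25. Reaching -23 requires inflow = -16/11, not an integer.
Intervening on stocking: with other inputs at their observed values, fish_pop = -12*stocking - 47. Solving for -23 gives stocking = -2, within [-3, 14].

set stocking = -2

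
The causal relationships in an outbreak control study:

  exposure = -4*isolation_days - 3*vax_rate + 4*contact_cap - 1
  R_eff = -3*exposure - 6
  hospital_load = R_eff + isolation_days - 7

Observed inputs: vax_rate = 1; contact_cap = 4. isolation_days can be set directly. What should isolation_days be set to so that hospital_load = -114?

Substituting into the exposure equation gives exposure = -4*isolation_days + 12.
Substituting into the R_eff equation gives R_eff = 12*isolation_days - 42.
So hospital_load = 13*isolation_days - 49.
Solve 13*isolation_days - 49 = -114: isolation_days = (-114 + 49) / 13 = -5.

isolation_days = -5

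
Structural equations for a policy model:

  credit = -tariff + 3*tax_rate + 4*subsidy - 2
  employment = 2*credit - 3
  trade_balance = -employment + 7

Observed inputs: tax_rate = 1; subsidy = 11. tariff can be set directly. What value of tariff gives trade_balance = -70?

Substituting into the credit equation gives credit = -tariff + 45.
Substituting into the employment equation gives employment = -2*tariff + 87.
trade_balance becomes 2*tariff - 80.
Solve 2*tariff - 80 = -70: tariff = (-70 + 80) / 2 = 5.

tariff = 5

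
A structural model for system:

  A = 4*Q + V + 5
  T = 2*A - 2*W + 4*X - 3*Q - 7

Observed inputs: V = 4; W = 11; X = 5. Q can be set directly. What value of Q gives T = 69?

Substituting into the A equation gives A = 4*Q + 9.
So T = 5*Q + 9.
Solve 5*Q + 9 = 69: Q = (69 - 9) / 5 = 12.

Q = 12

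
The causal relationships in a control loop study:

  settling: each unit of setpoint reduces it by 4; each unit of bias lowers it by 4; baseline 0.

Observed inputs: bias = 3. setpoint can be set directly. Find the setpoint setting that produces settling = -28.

setpoint = 4

Substituting into the settling equation gives settling = -4*setpoint - 12.
Solve -4*setpoint - 12 = -28: setpoint = (-28 + 12) / -4 = 4.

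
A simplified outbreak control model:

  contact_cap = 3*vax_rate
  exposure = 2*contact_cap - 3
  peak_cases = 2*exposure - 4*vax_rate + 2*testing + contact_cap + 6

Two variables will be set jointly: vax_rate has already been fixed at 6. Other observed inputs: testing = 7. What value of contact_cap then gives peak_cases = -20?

With vax_rate held at 6:
Intervening on contact_cap fixes its value directly, overriding its dependence on vax_rate.
Substituting into the peak_cases equation gives peak_cases = 5*contact_cap - 10.
Solve 5*contact_cap - 10 = -20: contact_cap = (-20 + 10) / 5 = -2.

contact_cap = -2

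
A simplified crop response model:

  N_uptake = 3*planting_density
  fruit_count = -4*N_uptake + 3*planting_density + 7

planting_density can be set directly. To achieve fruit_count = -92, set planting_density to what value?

Substituting into the fruit_count equation gives fruit_count = -9*planting_density + 7.
Solve -9*planting_density + 7 = -92: planting_density = (-92 - 7) / -9 = 11.

planting_density = 11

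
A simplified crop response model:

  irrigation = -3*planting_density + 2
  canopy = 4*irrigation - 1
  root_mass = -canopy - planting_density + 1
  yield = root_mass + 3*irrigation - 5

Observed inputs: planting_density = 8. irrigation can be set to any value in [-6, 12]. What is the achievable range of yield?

Intervening on irrigation fixes its value directly, overriding its dependence on planting_density.
Substituting into the root_mass equation gives root_mass = -4*irrigation - 6.
yield becomes -irrigation - 11.
Linear in irrigation, so extremes are at the endpoints: irrigation = -6 gives yield = -5; irrigation = 12 gives yield = -23.

-23 to -5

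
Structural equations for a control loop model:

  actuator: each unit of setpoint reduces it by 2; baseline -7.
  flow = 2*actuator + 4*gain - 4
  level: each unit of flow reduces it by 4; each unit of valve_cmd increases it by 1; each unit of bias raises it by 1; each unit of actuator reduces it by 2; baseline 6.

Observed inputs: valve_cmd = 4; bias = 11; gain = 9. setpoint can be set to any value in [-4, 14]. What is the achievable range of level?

-117 to 243

Substituting into the flow equation gives flow = -4*setpoint + 18.
So level = 20*setpoint - 37.
Linear in setpoint, so extremes are at the endpoints: setpoint = -4 gives level = -117; setpoint = 14 gives level = 243.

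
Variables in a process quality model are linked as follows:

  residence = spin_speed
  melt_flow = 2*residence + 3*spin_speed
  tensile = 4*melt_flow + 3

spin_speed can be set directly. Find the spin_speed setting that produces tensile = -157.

Substituting into the melt_flow equation gives melt_flow = 5*spin_speed.
Substituting into the tensile equation gives tensile = 20*spin_speed + 3.
Solve 20*spin_speed + 3 = -157: spin_speed = (-157 - 3) / 20 = -8.

spin_speed = -8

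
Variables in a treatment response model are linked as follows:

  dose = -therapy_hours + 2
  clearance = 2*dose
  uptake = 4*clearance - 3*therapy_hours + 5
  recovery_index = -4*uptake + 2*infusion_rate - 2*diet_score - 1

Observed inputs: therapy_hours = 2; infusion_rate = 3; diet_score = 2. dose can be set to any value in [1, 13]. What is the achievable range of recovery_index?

-411 to -27

Intervening on dose fixes its value directly, overriding its dependence on therapy_hours.
Substituting into the uptake equation gives uptake = 8*dose - 1.
recovery_index becomes -32*dose + 5.
Linear in dose, so extremes are at the endpoints: dose = 1 gives recovery_index = -27; dose = 13 gives recovery_index = -411.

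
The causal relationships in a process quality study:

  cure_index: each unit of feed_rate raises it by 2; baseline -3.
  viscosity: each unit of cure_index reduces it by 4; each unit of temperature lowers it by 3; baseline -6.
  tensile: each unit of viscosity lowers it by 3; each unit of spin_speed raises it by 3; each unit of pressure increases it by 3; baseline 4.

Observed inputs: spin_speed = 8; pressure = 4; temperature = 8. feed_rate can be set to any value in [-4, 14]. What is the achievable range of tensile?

Substituting into the viscosity equation gives viscosity = -8*feed_rate - 18.
tensile becomes 24*feed_rate + 94.
Linear in feed_rate, so extremes are at the endpoints: feed_rate = -4 gives tensile = -2; feed_rate = 14 gives tensile = 430.

-2 to 430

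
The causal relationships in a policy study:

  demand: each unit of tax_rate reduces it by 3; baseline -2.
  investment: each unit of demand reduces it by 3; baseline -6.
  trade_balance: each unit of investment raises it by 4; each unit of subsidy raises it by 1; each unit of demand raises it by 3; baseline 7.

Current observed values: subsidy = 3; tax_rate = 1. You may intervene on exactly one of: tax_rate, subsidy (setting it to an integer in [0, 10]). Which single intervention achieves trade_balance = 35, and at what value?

Intervening on tax_rate: trade_balance = 27*tax_rate + 4. Reaching 35 requires tax_rate = 31/27, not an integer.
Intervening on subsidy: with other inputs at their observed values, trade_balance = subsidy + 28. Solving for 35 gives subsidy = 7, within [0, 10].

set subsidy = 7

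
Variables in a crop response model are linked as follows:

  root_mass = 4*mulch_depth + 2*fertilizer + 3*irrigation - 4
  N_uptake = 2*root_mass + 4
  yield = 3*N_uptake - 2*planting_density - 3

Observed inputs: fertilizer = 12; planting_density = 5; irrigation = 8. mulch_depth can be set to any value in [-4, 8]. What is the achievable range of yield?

167 to 455

Substituting into the root_mass equation gives root_mass = 4*mulch_depth + 44.
Substituting into the N_uptake equation gives N_uptake = 8*mulch_depth + 92.
Substituting into the yield equation gives yield = 24*mulch_depth + 263.
Linear in mulch_depth, so extremes are at the endpoints: mulch_depth = -4 gives yield = 167; mulch_depth = 8 gives yield = 455.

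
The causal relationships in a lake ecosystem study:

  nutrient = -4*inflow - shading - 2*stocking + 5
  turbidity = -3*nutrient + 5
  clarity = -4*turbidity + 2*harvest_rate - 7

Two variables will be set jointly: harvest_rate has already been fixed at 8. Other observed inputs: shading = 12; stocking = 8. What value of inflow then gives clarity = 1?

inflow = -6

With harvest_rate held at 8:
Substituting into the nutrient equation gives nutrient = -4*inflow - 23.
So turbidity = 12*inflow + 74.
Substituting into the clarity equation gives clarity = -48*inflow - 287.
Solve -48*inflow - 287 = 1: inflow = (1 + 287) / -48 = -6.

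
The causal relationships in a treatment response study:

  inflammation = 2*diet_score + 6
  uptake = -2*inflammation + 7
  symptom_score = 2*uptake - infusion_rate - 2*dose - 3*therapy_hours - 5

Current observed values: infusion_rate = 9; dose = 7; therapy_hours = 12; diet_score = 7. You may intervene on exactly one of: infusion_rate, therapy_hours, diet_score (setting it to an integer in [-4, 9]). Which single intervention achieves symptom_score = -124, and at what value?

set infusion_rate = 3

Intervening on infusion_rate: with other inputs at their observed values, symptom_score = -infusion_rate - 121. Solving for -124 gives infusion_rate = 3, within [-4, 9].
Intervening on therapy_hours: symptom_score = -3*therapy_hours - 94. Reaching -124 requires therapy_hours = 10, outside [-4, 9].
Intervening on diet_score: symptom_score = -8*diet_score - 74. Reaching -124 requires diet_score = 25/4, not an integer.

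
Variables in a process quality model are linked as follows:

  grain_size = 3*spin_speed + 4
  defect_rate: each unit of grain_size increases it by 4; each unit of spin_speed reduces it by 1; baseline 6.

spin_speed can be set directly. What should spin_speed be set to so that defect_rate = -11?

spin_speed = -3

Substituting into the defect_rate equation gives defect_rate = 11*spin_speed + 22.
Solve 11*spin_speed + 22 = -11: spin_speed = (-11 - 22) / 11 = -3.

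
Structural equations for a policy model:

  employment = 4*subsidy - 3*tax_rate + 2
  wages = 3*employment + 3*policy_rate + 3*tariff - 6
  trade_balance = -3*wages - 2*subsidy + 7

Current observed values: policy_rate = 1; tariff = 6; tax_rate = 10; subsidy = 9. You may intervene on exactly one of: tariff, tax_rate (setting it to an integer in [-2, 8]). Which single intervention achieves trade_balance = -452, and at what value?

Intervening on tariff: trade_balance = -9*tariff - 74. Reaching -452 requires tariff = 42, outside [-2, 8].
Intervening on tax_rate: with other inputs at their observed values, trade_balance = 27*tax_rate - 398. Solving for -452 gives tax_rate = -2, within [-2, 8].

set tax_rate = -2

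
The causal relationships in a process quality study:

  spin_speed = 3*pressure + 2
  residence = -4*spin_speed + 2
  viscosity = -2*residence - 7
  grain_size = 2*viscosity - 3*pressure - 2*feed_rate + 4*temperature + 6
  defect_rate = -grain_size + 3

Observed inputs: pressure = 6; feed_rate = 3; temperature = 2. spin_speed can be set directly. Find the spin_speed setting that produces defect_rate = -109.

Intervening on spin_speed fixes its value directly, overriding its dependence on pressure.
Substituting into the viscosity equation gives viscosity = 8*spin_speed - 11.
So grain_size = 16*spin_speed - 32.
defect_rate becomes -16*spin_speed + 35.
Solve -16*spin_speed + 35 = -109: spin_speed = (-109 - 35) / -16 = 9.

spin_speed = 9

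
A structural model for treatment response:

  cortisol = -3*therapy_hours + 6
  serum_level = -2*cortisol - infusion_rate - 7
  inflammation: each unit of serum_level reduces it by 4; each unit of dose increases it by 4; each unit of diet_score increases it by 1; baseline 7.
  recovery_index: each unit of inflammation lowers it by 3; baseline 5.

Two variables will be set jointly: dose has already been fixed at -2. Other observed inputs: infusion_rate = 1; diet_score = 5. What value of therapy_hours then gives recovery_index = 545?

With dose held at -2:
Substituting into the serum_level equation gives serum_level = 6*therapy_hours - 20.
Substituting into the inflammation equation gives inflammation = -24*therapy_hours + 84.
Substituting into the recovery_index equation gives recovery_index = 72*therapy_hours - 247.
Solve 72*therapy_hours - 247 = 545: therapy_hours = (545 + 247) / 72 = 11.

therapy_hours = 11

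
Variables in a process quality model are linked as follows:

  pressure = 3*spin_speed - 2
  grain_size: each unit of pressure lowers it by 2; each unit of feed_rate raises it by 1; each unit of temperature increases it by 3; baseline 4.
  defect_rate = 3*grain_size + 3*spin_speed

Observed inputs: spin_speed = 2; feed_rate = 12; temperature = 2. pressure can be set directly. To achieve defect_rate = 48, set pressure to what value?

pressure = 4

Intervening on pressure fixes its value directly, overriding its dependence on spin_speed.
Substituting into the grain_size equation gives grain_size = -2*pressure + 22.
Substituting into the defect_rate equation gives defect_rate = -6*pressure + 72.
Solve -6*pressure + 72 = 48: pressure = (48 - 72) / -6 = 4.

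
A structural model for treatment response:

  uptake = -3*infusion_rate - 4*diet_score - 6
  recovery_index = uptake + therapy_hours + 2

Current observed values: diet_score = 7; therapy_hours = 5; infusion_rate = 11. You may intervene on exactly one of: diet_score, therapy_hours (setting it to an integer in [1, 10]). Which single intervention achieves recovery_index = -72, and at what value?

Intervening on diet_score: with other inputs at their observed values, recovery_index = -4*diet_score - 32. Solving for -72 gives diet_score = 10, within [1, 10].
Intervening on therapy_hours: recovery_index = therapy_hours - 65. Reaching -72 requires therapy_hours = -7, outside [1, 10].

set diet_score = 10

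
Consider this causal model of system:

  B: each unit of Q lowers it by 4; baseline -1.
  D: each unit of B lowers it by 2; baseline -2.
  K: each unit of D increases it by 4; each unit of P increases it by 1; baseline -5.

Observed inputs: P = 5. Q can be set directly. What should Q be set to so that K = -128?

Q = -4

Substituting into the D equation gives D = 8*Q.
Substituting into the K equation gives K = 32*Q.
Solve 32*Q = -128: Q = -128 / 32 = -4.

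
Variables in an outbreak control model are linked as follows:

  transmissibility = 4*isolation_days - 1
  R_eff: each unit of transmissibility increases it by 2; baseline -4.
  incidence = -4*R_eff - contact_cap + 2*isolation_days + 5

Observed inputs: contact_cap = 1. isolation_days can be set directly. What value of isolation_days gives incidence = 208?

Substituting into the R_eff equation gives R_eff = 8*isolation_days - 6.
Substituting into the incidence equation gives incidence = -30*isolation_days + 28.
Solve -30*isolation_days + 28 = 208: isolation_days = (208 - 28) / -30 = -6.

isolation_days = -6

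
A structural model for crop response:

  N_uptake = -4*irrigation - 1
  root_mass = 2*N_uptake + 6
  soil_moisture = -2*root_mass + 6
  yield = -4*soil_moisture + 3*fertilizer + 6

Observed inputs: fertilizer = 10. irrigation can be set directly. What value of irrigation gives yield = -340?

Substituting into the root_mass equation gives root_mass = -8*irrigation + 4.
So soil_moisture = 16*irrigation - 2.
Substituting into the yield equation gives yield = -64*irrigation + 44.
Solve -64*irrigation + 44 = -340: irrigation = (-340 - 44) / -64 = 6.

irrigation = 6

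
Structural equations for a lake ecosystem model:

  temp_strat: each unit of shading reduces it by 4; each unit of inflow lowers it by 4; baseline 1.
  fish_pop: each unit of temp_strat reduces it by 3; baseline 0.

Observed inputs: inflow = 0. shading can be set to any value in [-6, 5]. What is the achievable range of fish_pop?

Substituting into the temp_strat equation gives temp_strat = -4*shading + 1.
Substituting into the fish_pop equation gives fish_pop = 12*shading - 3.
Linear in shading, so extremes are at the endpoints: shading = -6 gives fish_pop = -75; shading = 5 gives fish_pop = 57.

-75 to 57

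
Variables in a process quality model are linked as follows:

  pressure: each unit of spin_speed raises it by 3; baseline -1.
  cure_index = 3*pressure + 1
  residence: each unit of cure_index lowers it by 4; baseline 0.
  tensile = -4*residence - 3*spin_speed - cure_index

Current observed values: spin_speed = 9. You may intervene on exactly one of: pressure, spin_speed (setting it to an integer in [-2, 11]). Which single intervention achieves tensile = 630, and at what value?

set spin_speed = 5

Intervening on pressure: tensile = 45*pressure - 12. Reaching 630 requires pressure = 214/15, not an integer.
Intervening on spin_speed: with other inputs at their observed values, tensile = 132*spin_speed - 30. Solving for 630 gives spin_speed = 5, within [-2, 11].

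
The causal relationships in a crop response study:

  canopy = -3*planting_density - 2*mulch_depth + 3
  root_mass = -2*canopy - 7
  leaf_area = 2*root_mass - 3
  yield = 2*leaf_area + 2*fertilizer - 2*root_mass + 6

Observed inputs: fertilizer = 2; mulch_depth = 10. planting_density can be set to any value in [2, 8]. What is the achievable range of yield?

Substituting into the canopy equation gives canopy = -3*planting_density - 17.
root_mass becomes 6*planting_density + 27.
So leaf_area = 12*planting_density + 51.
Substituting into the yield equation gives yield = 12*planting_density + 58.
Linear in planting_density, so extremes are at the endpoints: planting_density = 2 gives yield = 82; planting_density = 8 gives yield = 154.

82 to 154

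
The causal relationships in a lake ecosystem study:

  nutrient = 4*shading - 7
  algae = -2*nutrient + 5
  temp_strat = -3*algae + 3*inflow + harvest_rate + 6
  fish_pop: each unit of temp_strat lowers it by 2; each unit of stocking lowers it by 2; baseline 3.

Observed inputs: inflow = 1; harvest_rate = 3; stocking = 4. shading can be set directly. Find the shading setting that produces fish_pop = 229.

Substituting into the algae equation gives algae = -8*shading + 19.
So temp_strat = 24*shading - 45.
So fish_pop = -48*shading + 85.
Solve -48*shading + 85 = 229: shading = (229 - 85) / -48 = -3.

shading = -3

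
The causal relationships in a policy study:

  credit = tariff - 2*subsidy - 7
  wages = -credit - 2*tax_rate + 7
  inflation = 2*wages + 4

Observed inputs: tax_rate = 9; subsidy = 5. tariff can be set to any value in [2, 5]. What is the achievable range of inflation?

6 to 12

Substituting into the credit equation gives credit = tariff - 17.
Substituting into the wages equation gives wages = -tariff + 6.
inflation becomes -2*tariff + 16.
Linear in tariff, so extremes are at the endpoints: tariff = 2 gives inflation = 12; tariff = 5 gives inflation = 6.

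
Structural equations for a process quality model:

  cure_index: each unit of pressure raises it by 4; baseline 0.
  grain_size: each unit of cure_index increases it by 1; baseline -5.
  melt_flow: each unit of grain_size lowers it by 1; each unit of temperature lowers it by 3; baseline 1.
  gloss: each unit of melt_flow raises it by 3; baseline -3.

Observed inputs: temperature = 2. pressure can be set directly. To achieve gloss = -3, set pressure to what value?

Substituting into the grain_size equation gives grain_size = 4*pressure - 5.
melt_flow becomes -4*pressure.
Substituting into the gloss equation gives gloss = -12*pressure - 3.
Solve -12*pressure - 3 = -3: pressure = (-3 + 3) / -12 = 0.

pressure = 0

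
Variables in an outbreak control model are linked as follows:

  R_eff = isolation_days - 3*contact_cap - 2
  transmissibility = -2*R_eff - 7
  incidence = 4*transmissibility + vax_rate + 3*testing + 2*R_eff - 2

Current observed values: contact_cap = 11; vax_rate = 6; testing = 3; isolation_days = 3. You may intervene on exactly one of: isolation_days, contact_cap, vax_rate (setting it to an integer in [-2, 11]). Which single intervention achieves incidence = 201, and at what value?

set isolation_days = -1

Intervening on isolation_days: with other inputs at their observed values, incidence = -6*isolation_days + 195. Solving for 201 gives isolation_days = -1, within [-2, 11].
Intervening on contact_cap: incidence = 18*contact_cap - 21. Reaching 201 requires contact_cap = 37/3, not an integer.
Intervening on vax_rate: incidence = vax_rate + 171. Reaching 201 requires vax_rate = 30, outside [-2, 11].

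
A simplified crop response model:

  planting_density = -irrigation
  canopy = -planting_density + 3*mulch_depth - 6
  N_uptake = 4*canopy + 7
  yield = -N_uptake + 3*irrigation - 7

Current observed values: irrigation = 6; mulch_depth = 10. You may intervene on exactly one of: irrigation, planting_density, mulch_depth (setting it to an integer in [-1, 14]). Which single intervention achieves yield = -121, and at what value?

Intervening on irrigation: with other inputs at their observed values, yield = -irrigation - 110. Solving for -121 gives irrigation = 11, within [-1, 14].
Intervening on planting_density: yield = 4*planting_density - 92. Reaching -121 requires planting_density = -29/4, not an integer.
Intervening on mulch_depth: yield = -12*mulch_depth + 4. Reaching -121 requires mulch_depth = 125/12, not an integer.

set irrigation = 11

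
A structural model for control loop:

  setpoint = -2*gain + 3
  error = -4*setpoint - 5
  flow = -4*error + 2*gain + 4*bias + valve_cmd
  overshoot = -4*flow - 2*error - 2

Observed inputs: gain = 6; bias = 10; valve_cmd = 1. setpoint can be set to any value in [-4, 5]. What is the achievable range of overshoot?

-564 to -60

Intervening on setpoint fixes its value directly, overriding its dependence on gain.
Substituting into the flow equation gives flow = 16*setpoint + 73.
Substituting into the overshoot equation gives overshoot = -56*setpoint - 284.
Linear in setpoint, so extremes are at the endpoints: setpoint = -4 gives overshoot = -60; setpoint = 5 gives overshoot = -564.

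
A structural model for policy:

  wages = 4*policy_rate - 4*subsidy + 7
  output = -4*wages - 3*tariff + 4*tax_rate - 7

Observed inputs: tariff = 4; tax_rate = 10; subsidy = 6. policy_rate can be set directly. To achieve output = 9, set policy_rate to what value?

Substituting into the wages equation gives wages = 4*policy_rate - 17.
output becomes -16*policy_rate + 89.
Solve -16*policy_rate + 89 = 9: policy_rate = (9 - 89) / -16 = 5.

policy_rate = 5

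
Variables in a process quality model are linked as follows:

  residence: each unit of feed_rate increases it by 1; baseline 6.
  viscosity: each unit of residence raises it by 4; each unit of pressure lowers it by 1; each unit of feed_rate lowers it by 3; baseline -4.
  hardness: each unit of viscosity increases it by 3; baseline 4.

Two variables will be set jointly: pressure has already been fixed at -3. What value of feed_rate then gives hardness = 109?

feed_rate = 12

With pressure held at -3:
Substituting into the viscosity equation gives viscosity = feed_rate + 23.
This gives hardness = 3*feed_rate + 73.
Solve 3*feed_rate + 73 = 109: feed_rate = (109 - 73) / 3 = 12.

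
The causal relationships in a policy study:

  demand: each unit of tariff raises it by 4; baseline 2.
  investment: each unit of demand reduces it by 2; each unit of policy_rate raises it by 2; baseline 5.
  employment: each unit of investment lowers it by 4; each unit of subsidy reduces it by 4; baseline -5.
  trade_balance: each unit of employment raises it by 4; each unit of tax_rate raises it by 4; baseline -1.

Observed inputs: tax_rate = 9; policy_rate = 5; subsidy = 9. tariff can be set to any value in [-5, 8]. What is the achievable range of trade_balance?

-945 to 719

Substituting into the investment equation gives investment = -8*tariff + 11.
Substituting into the employment equation gives employment = 32*tariff - 85.
Substituting into the trade_balance equation gives trade_balance = 128*tariff - 305.
Linear in tariff, so extremes are at the endpoints: tariff = -5 gives trade_balance = -945; tariff = 8 gives trade_balance = 719.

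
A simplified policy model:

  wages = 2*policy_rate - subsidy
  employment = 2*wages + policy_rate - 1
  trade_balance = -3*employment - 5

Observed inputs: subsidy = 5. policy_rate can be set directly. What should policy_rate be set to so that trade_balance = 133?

Substituting into the wages equation gives wages = 2*policy_rate - 5.
So employment = 5*policy_rate - 11.
Substituting into the trade_balance equation gives trade_balance = -15*policy_rate + 28.
Solve -15*policy_rate + 28 = 133: policy_rate = (133 - 28) / -15 = -7.

policy_rate = -7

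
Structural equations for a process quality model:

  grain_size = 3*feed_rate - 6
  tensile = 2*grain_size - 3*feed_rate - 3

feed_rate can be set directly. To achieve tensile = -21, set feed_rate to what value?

Substituting into the tensile equation gives tensile = 3*feed_rate - 15.
Solve 3*feed_rate - 15 = -21: feed_rate = (-21 + 15) / 3 = -2.

feed_rate = -2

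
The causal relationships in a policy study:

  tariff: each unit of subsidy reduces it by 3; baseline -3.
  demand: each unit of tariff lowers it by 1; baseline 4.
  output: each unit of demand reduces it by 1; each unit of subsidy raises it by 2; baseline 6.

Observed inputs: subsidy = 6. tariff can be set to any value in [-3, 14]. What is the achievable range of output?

Intervening on tariff fixes its value directly, overriding its dependence on subsidy.
Substituting into the output equation gives output = tariff + 14.
Linear in tariff, so extremes are at the endpoints: tariff = -3 gives output = 11; tariff = 14 gives output = 28.

11 to 28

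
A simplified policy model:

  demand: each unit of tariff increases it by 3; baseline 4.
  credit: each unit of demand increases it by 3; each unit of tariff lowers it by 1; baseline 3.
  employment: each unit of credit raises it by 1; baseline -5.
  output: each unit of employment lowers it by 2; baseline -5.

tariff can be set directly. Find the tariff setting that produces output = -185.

tariff = 10

Substituting into the credit equation gives credit = 8*tariff + 15.
employment becomes 8*tariff + 10.
Substituting into the output equation gives output = -16*tariff - 25.
Solve -16*tariff - 25 = -185: tariff = (-185 + 25) / -16 = 10.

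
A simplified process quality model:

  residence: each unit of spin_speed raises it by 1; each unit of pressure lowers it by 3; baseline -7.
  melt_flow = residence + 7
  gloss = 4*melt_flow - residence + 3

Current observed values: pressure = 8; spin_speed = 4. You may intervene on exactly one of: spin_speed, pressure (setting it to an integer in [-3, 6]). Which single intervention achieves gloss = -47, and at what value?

set spin_speed = 5

Intervening on spin_speed: with other inputs at their observed values, gloss = 3*spin_speed - 62. Solving for -47 gives spin_speed = 5, within [-3, 6].
Intervening on pressure: gloss = -9*pressure + 22. Reaching -47 requires pressure = 23/3, not an integer.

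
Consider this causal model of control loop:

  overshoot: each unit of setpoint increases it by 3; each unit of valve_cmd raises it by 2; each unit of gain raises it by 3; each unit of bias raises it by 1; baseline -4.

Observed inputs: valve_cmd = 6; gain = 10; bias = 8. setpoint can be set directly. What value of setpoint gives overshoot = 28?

Substituting into the overshoot equation gives overshoot = 3*setpoint + 46.
Solve 3*setpoint + 46 = 28: setpoint = (28 - 46) / 3 = -6.

setpoint = -6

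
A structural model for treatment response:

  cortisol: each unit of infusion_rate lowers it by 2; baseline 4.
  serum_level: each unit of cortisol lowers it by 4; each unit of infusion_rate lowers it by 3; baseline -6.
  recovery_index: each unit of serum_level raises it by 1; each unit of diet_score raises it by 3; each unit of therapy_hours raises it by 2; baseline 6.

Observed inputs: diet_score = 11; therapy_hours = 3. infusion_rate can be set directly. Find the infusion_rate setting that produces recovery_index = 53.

infusion_rate = 6

Substituting into the serum_level equation gives serum_level = 5*infusion_rate - 22.
Substituting into the recovery_index equation gives recovery_index = 5*infusion_rate + 23.
Solve 5*infusion_rate + 23 = 53: infusion_rate = (53 - 23) / 5 = 6.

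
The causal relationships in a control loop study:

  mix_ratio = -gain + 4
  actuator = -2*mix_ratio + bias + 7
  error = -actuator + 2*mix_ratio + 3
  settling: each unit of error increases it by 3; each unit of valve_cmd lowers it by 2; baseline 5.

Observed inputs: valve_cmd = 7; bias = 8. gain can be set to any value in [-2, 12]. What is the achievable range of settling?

Substituting into the actuator equation gives actuator = 2*gain + 7.
error becomes -4*gain + 4.
This gives settling = -12*gain + 3.
Linear in gain, so extremes are at the endpoints: gain = -2 gives settling = 27; gain = 12 gives settling = -141.

-141 to 27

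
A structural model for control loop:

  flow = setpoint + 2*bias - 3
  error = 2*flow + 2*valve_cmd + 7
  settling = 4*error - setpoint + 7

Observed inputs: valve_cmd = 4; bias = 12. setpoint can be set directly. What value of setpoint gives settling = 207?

setpoint = -4

Substituting into the flow equation gives flow = setpoint + 21.
So error = 2*setpoint + 57.
So settling = 7*setpoint + 235.
Solve 7*setpoint + 235 = 207: setpoint = (207 - 235) / 7 = -4.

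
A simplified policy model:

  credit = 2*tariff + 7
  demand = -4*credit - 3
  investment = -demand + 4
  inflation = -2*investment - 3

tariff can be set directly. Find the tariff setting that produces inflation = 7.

Substituting into the demand equation gives demand = -8*tariff - 31.
Substituting into the investment equation gives investment = 8*tariff + 35.
So inflation = -16*tariff - 73.
Solve -16*tariff - 73 = 7: tariff = (7 + 73) / -16 = -5.

tariff = -5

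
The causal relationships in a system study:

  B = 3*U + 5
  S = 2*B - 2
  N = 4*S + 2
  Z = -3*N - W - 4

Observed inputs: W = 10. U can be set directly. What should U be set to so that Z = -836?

U = 10

Substituting into the S equation gives S = 6*U + 8.
This gives N = 24*U + 34.
This gives Z = -72*U - 116.
Solve -72*U - 116 = -836: U = (-836 + 116) / -72 = 10.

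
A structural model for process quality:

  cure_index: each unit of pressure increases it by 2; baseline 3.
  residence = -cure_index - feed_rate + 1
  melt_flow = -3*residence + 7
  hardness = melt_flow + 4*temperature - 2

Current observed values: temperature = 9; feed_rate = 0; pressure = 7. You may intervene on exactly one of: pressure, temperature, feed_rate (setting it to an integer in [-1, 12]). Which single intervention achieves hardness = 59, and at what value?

set pressure = 2

Intervening on pressure: with other inputs at their observed values, hardness = 6*pressure + 47. Solving for 59 gives pressure = 2, within [-1, 12].
Intervening on temperature: hardness = 4*temperature + 53. Reaching 59 requires temperature = 3/2, not an integer.
Intervening on feed_rate: hardness = 3*feed_rate + 89. Reaching 59 requires feed_rate = -10, outside [-1, 12].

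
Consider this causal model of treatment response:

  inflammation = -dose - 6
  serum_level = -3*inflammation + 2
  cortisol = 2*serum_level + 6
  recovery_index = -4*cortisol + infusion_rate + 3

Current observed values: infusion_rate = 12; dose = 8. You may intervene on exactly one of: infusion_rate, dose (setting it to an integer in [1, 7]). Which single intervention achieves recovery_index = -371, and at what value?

Intervening on infusion_rate: with other inputs at their observed values, recovery_index = infusion_rate - 373. Solving for -371 gives infusion_rate = 2, within [1, 7].
Intervening on dose: recovery_index = -24*dose - 169. Reaching -371 requires dose = 101/12, not an integer.

set infusion_rate = 2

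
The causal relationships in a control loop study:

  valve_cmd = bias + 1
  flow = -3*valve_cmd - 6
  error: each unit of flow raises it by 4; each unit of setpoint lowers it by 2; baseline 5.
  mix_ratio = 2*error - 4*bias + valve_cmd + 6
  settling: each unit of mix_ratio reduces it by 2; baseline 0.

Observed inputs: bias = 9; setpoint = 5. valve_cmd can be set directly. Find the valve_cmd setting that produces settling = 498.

Intervening on valve_cmd fixes its value directly, overriding its dependence on bias.
Substituting into the error equation gives error = -12*valve_cmd - 29.
mix_ratio becomes -23*valve_cmd - 88.
So settling = 46*valve_cmd + 176.
Solve 46*valve_cmd + 176 = 498: valve_cmd = (498 - 176) / 46 = 7.

valve_cmd = 7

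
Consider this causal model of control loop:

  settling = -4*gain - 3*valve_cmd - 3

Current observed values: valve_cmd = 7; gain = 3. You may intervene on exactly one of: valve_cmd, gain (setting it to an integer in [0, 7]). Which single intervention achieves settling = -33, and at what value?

set valve_cmd = 6

Intervening on valve_cmd: with other inputs at their observed values, settling = -3*valve_cmd - 15. Solving for -33 gives valve_cmd = 6, within [0, 7].
Intervening on gain: settling = -4*gain - 24. Reaching -33 requires gain = 9/4, not an integer.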